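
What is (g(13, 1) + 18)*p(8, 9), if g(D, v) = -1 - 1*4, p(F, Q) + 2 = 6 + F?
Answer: 156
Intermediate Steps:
p(F, Q) = 4 + F (p(F, Q) = -2 + (6 + F) = 4 + F)
g(D, v) = -5 (g(D, v) = -1 - 4 = -5)
(g(13, 1) + 18)*p(8, 9) = (-5 + 18)*(4 + 8) = 13*12 = 156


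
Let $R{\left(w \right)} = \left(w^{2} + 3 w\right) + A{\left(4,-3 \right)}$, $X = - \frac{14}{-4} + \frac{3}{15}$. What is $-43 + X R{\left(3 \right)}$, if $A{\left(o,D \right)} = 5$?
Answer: $\frac{421}{10} \approx 42.1$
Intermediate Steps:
$X = \frac{37}{10}$ ($X = \left(-14\right) \left(- \frac{1}{4}\right) + 3 \cdot \frac{1}{15} = \frac{7}{2} + \frac{1}{5} = \frac{37}{10} \approx 3.7$)
$R{\left(w \right)} = 5 + w^{2} + 3 w$ ($R{\left(w \right)} = \left(w^{2} + 3 w\right) + 5 = 5 + w^{2} + 3 w$)
$-43 + X R{\left(3 \right)} = -43 + \frac{37 \left(5 + 3^{2} + 3 \cdot 3\right)}{10} = -43 + \frac{37 \left(5 + 9 + 9\right)}{10} = -43 + \frac{37}{10} \cdot 23 = -43 + \frac{851}{10} = \frac{421}{10}$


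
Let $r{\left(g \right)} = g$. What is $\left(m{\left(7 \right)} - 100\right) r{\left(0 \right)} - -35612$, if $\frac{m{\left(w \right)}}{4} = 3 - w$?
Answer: $35612$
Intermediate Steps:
$m{\left(w \right)} = 12 - 4 w$ ($m{\left(w \right)} = 4 \left(3 - w\right) = 12 - 4 w$)
$\left(m{\left(7 \right)} - 100\right) r{\left(0 \right)} - -35612 = \left(\left(12 - 28\right) - 100\right) 0 - -35612 = \left(\left(12 - 28\right) - 100\right) 0 + 35612 = \left(-16 - 100\right) 0 + 35612 = \left(-116\right) 0 + 35612 = 0 + 35612 = 35612$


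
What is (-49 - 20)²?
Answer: 4761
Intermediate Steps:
(-49 - 20)² = (-69)² = 4761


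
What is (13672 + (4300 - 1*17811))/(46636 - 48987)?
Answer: -161/2351 ≈ -0.068481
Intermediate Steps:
(13672 + (4300 - 1*17811))/(46636 - 48987) = (13672 + (4300 - 17811))/(-2351) = (13672 - 13511)*(-1/2351) = 161*(-1/2351) = -161/2351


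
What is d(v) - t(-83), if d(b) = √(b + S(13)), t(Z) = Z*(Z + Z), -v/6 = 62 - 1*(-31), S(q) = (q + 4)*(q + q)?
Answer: -13778 + 2*I*√29 ≈ -13778.0 + 10.77*I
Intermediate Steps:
S(q) = 2*q*(4 + q) (S(q) = (4 + q)*(2*q) = 2*q*(4 + q))
v = -558 (v = -6*(62 - 1*(-31)) = -6*(62 + 31) = -6*93 = -558)
t(Z) = 2*Z² (t(Z) = Z*(2*Z) = 2*Z²)
d(b) = √(442 + b) (d(b) = √(b + 2*13*(4 + 13)) = √(b + 2*13*17) = √(b + 442) = √(442 + b))
d(v) - t(-83) = √(442 - 558) - 2*(-83)² = √(-116) - 2*6889 = 2*I*√29 - 1*13778 = 2*I*√29 - 13778 = -13778 + 2*I*√29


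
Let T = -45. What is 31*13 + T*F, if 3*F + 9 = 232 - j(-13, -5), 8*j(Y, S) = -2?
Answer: -11783/4 ≈ -2945.8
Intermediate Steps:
j(Y, S) = -¼ (j(Y, S) = (⅛)*(-2) = -¼)
F = 893/12 (F = -3 + (232 - 1*(-¼))/3 = -3 + (232 + ¼)/3 = -3 + (⅓)*(929/4) = -3 + 929/12 = 893/12 ≈ 74.417)
31*13 + T*F = 31*13 - 45*893/12 = 403 - 13395/4 = -11783/4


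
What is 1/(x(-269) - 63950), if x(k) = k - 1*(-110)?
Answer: -1/64109 ≈ -1.5598e-5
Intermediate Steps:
x(k) = 110 + k (x(k) = k + 110 = 110 + k)
1/(x(-269) - 63950) = 1/((110 - 269) - 63950) = 1/(-159 - 63950) = 1/(-64109) = -1/64109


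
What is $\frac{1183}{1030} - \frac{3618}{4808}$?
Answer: $\frac{490331}{1238060} \approx 0.39605$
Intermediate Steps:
$\frac{1183}{1030} - \frac{3618}{4808} = 1183 \cdot \frac{1}{1030} - \frac{1809}{2404} = \frac{1183}{1030} - \frac{1809}{2404} = \frac{490331}{1238060}$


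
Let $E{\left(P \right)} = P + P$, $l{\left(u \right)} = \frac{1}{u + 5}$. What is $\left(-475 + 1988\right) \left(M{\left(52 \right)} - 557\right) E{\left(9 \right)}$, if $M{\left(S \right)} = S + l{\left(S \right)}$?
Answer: $- \frac{261301152}{19} \approx -1.3753 \cdot 10^{7}$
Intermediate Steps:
$l{\left(u \right)} = \frac{1}{5 + u}$
$M{\left(S \right)} = S + \frac{1}{5 + S}$
$E{\left(P \right)} = 2 P$
$\left(-475 + 1988\right) \left(M{\left(52 \right)} - 557\right) E{\left(9 \right)} = \left(-475 + 1988\right) \left(\frac{1 + 52 \left(5 + 52\right)}{5 + 52} - 557\right) 2 \cdot 9 = 1513 \left(\frac{1 + 52 \cdot 57}{57} - 557\right) 18 = 1513 \left(\frac{1 + 2964}{57} - 557\right) 18 = 1513 \left(\frac{1}{57} \cdot 2965 - 557\right) 18 = 1513 \left(\frac{2965}{57} - 557\right) 18 = 1513 \left(- \frac{28784}{57}\right) 18 = \left(- \frac{43550192}{57}\right) 18 = - \frac{261301152}{19}$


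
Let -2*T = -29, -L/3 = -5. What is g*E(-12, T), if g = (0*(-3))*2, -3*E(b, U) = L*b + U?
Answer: 0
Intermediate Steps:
L = 15 (L = -3*(-5) = 15)
T = 29/2 (T = -½*(-29) = 29/2 ≈ 14.500)
E(b, U) = -5*b - U/3 (E(b, U) = -(15*b + U)/3 = -(U + 15*b)/3 = -5*b - U/3)
g = 0 (g = 0*2 = 0)
g*E(-12, T) = 0*(-5*(-12) - ⅓*29/2) = 0*(60 - 29/6) = 0*(331/6) = 0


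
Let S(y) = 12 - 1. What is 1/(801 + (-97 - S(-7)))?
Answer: 1/693 ≈ 0.0014430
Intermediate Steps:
S(y) = 11
1/(801 + (-97 - S(-7))) = 1/(801 + (-97 - 1*11)) = 1/(801 + (-97 - 11)) = 1/(801 - 108) = 1/693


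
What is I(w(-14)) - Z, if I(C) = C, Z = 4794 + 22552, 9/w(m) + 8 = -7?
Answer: -136733/5 ≈ -27347.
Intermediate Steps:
w(m) = -⅗ (w(m) = 9/(-8 - 7) = 9/(-15) = 9*(-1/15) = -⅗)
Z = 27346
I(w(-14)) - Z = -⅗ - 1*27346 = -⅗ - 27346 = -136733/5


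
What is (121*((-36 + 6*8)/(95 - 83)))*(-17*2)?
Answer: -4114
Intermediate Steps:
(121*((-36 + 6*8)/(95 - 83)))*(-17*2) = (121*((-36 + 48)/12))*(-34) = (121*(12*(1/12)))*(-34) = (121*1)*(-34) = 121*(-34) = -4114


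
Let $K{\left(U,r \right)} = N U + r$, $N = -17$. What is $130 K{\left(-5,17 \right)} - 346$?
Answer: $12914$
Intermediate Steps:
$K{\left(U,r \right)} = r - 17 U$ ($K{\left(U,r \right)} = - 17 U + r = r - 17 U$)
$130 K{\left(-5,17 \right)} - 346 = 130 \left(17 - -85\right) - 346 = 130 \left(17 + 85\right) - 346 = 130 \cdot 102 - 346 = 13260 - 346 = 12914$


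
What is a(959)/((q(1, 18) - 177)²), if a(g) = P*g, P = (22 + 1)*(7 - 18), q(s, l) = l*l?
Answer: -34661/3087 ≈ -11.228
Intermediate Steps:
q(s, l) = l²
P = -253 (P = 23*(-11) = -253)
a(g) = -253*g
a(959)/((q(1, 18) - 177)²) = (-253*959)/((18² - 177)²) = -242627/(324 - 177)² = -242627/(147²) = -242627/21609 = -242627*1/21609 = -34661/3087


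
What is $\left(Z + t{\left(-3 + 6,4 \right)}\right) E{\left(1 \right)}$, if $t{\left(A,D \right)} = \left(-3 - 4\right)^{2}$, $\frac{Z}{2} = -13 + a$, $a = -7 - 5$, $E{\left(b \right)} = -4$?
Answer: $4$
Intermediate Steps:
$a = -12$ ($a = -7 - 5 = -12$)
$Z = -50$ ($Z = 2 \left(-13 - 12\right) = 2 \left(-25\right) = -50$)
$t{\left(A,D \right)} = 49$ ($t{\left(A,D \right)} = \left(-7\right)^{2} = 49$)
$\left(Z + t{\left(-3 + 6,4 \right)}\right) E{\left(1 \right)} = \left(-50 + 49\right) \left(-4\right) = \left(-1\right) \left(-4\right) = 4$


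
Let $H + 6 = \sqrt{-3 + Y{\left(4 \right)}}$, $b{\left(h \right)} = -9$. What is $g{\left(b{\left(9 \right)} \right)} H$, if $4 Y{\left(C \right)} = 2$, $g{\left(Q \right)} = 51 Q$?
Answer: $2754 - \frac{459 i \sqrt{10}}{2} \approx 2754.0 - 725.74 i$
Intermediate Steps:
$Y{\left(C \right)} = \frac{1}{2}$ ($Y{\left(C \right)} = \frac{1}{4} \cdot 2 = \frac{1}{2}$)
$H = -6 + \frac{i \sqrt{10}}{2}$ ($H = -6 + \sqrt{-3 + \frac{1}{2}} = -6 + \sqrt{- \frac{5}{2}} = -6 + \frac{i \sqrt{10}}{2} \approx -6.0 + 1.5811 i$)
$g{\left(b{\left(9 \right)} \right)} H = 51 \left(-9\right) \left(-6 + \frac{i \sqrt{10}}{2}\right) = - 459 \left(-6 + \frac{i \sqrt{10}}{2}\right) = 2754 - \frac{459 i \sqrt{10}}{2}$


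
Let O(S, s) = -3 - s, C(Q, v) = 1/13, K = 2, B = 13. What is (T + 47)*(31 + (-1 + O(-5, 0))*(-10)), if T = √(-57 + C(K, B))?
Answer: 3337 + 142*I*√2405/13 ≈ 3337.0 + 535.68*I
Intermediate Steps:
C(Q, v) = 1/13
T = 2*I*√2405/13 (T = √(-57 + 1/13) = √(-740/13) = 2*I*√2405/13 ≈ 7.5447*I)
(T + 47)*(31 + (-1 + O(-5, 0))*(-10)) = (2*I*√2405/13 + 47)*(31 + (-1 + (-3 - 1*0))*(-10)) = (47 + 2*I*√2405/13)*(31 + (-1 + (-3 + 0))*(-10)) = (47 + 2*I*√2405/13)*(31 + (-1 - 3)*(-10)) = (47 + 2*I*√2405/13)*(31 - 4*(-10)) = (47 + 2*I*√2405/13)*(31 + 40) = (47 + 2*I*√2405/13)*71 = 3337 + 142*I*√2405/13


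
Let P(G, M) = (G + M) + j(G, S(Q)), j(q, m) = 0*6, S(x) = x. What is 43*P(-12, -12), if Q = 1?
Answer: -1032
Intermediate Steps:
j(q, m) = 0
P(G, M) = G + M (P(G, M) = (G + M) + 0 = G + M)
43*P(-12, -12) = 43*(-12 - 12) = 43*(-24) = -1032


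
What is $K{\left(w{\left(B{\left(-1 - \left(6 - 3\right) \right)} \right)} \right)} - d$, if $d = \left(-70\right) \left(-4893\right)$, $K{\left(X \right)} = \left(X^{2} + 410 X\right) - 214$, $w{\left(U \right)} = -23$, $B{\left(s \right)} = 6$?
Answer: $-351625$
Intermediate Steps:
$K{\left(X \right)} = -214 + X^{2} + 410 X$
$d = 342510$
$K{\left(w{\left(B{\left(-1 - \left(6 - 3\right) \right)} \right)} \right)} - d = \left(-214 + \left(-23\right)^{2} + 410 \left(-23\right)\right) - 342510 = \left(-214 + 529 - 9430\right) - 342510 = -9115 - 342510 = -351625$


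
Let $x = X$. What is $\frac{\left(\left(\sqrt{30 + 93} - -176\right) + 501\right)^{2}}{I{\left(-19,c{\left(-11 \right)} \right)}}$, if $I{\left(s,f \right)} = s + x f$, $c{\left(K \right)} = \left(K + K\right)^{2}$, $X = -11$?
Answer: $- \frac{\left(677 + \sqrt{123}\right)^{2}}{5343} \approx -88.615$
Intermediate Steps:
$x = -11$
$c{\left(K \right)} = 4 K^{2}$ ($c{\left(K \right)} = \left(2 K\right)^{2} = 4 K^{2}$)
$I{\left(s,f \right)} = s - 11 f$
$\frac{\left(\left(\sqrt{30 + 93} - -176\right) + 501\right)^{2}}{I{\left(-19,c{\left(-11 \right)} \right)}} = \frac{\left(\left(\sqrt{30 + 93} - -176\right) + 501\right)^{2}}{-19 - 11 \cdot 4 \left(-11\right)^{2}} = \frac{\left(\left(\sqrt{123} + 176\right) + 501\right)^{2}}{-19 - 11 \cdot 4 \cdot 121} = \frac{\left(\left(176 + \sqrt{123}\right) + 501\right)^{2}}{-19 - 5324} = \frac{\left(677 + \sqrt{123}\right)^{2}}{-19 - 5324} = \frac{\left(677 + \sqrt{123}\right)^{2}}{-5343} = \left(677 + \sqrt{123}\right)^{2} \left(- \frac{1}{5343}\right) = - \frac{\left(677 + \sqrt{123}\right)^{2}}{5343}$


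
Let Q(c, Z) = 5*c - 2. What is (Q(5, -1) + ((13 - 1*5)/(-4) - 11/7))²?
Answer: 18496/49 ≈ 377.47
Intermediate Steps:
Q(c, Z) = -2 + 5*c
(Q(5, -1) + ((13 - 1*5)/(-4) - 11/7))² = ((-2 + 5*5) + ((13 - 1*5)/(-4) - 11/7))² = ((-2 + 25) + ((13 - 5)*(-¼) - 11*⅐))² = (23 + (8*(-¼) - 11/7))² = (23 + (-2 - 11/7))² = (23 - 25/7)² = (136/7)² = 18496/49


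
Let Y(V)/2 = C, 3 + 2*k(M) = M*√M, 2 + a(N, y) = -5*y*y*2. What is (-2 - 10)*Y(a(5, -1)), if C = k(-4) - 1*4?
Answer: 132 + 96*I ≈ 132.0 + 96.0*I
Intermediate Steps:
a(N, y) = -2 - 10*y² (a(N, y) = -2 - 5*y*y*2 = -2 - 5*y²*2 = -2 - 10*y²)
k(M) = -3/2 + M^(3/2)/2 (k(M) = -3/2 + (M*√M)/2 = -3/2 + M^(3/2)/2)
C = -11/2 - 4*I (C = (-3/2 + (-4)^(3/2)/2) - 1*4 = (-3/2 + (-8*I)/2) - 4 = (-3/2 - 4*I) - 4 = -11/2 - 4*I ≈ -5.5 - 4.0*I)
Y(V) = -11 - 8*I (Y(V) = 2*(-11/2 - 4*I) = -11 - 8*I)
(-2 - 10)*Y(a(5, -1)) = (-2 - 10)*(-11 - 8*I) = -12*(-11 - 8*I) = 132 + 96*I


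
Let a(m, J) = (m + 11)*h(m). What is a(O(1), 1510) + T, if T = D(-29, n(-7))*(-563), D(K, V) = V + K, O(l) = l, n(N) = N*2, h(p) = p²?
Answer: 24221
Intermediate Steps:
n(N) = 2*N
D(K, V) = K + V
a(m, J) = m²*(11 + m) (a(m, J) = (m + 11)*m² = (11 + m)*m² = m²*(11 + m))
T = 24209 (T = (-29 + 2*(-7))*(-563) = (-29 - 14)*(-563) = -43*(-563) = 24209)
a(O(1), 1510) + T = 1²*(11 + 1) + 24209 = 1*12 + 24209 = 12 + 24209 = 24221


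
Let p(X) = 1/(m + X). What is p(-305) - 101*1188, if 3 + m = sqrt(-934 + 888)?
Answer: -5694030694/47455 - I*sqrt(46)/94910 ≈ -1.1999e+5 - 7.1461e-5*I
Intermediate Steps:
m = -3 + I*sqrt(46) (m = -3 + sqrt(-934 + 888) = -3 + sqrt(-46) = -3 + I*sqrt(46) ≈ -3.0 + 6.7823*I)
p(X) = 1/(-3 + X + I*sqrt(46)) (p(X) = 1/((-3 + I*sqrt(46)) + X) = 1/(-3 + X + I*sqrt(46)))
p(-305) - 101*1188 = 1/(-3 - 305 + I*sqrt(46)) - 101*1188 = 1/(-308 + I*sqrt(46)) - 1*119988 = 1/(-308 + I*sqrt(46)) - 119988 = -119988 + 1/(-308 + I*sqrt(46))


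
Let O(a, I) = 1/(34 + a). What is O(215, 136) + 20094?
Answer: 5003407/249 ≈ 20094.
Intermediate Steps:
O(215, 136) + 20094 = 1/(34 + 215) + 20094 = 1/249 + 20094 = 5003407/249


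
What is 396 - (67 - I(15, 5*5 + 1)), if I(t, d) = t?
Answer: 344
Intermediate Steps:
396 - (67 - I(15, 5*5 + 1)) = 396 - (67 - 1*15) = 396 - (67 - 15) = 396 - 1*52 = 396 - 52 = 344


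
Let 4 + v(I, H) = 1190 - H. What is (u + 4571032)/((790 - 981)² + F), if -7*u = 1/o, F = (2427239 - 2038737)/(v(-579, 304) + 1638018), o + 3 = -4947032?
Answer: 25942375420484531490/207045137152121149 ≈ 125.30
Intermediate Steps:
v(I, H) = 1186 - H (v(I, H) = -4 + (1190 - H) = 1186 - H)
o = -4947035 (o = -3 - 4947032 = -4947035)
F = 194251/819450 (F = (2427239 - 2038737)/((1186 - 1*304) + 1638018) = 388502/((1186 - 304) + 1638018) = 388502/(882 + 1638018) = 388502/1638900 = 388502*(1/1638900) = 194251/819450 ≈ 0.23705)
u = 1/34629245 (u = -⅐/(-4947035) = -⅐*(-1/4947035) = 1/34629245 ≈ 2.8877e-8)
(u + 4571032)/((790 - 981)² + F) = (1/34629245 + 4571032)/((790 - 981)² + 194251/819450) = 158291387030841/(34629245*((-191)² + 194251/819450)) = 158291387030841/(34629245*(36481 + 194251/819450)) = 158291387030841/(34629245*(29894549701/819450)) = (158291387030841/34629245)*(819450/29894549701) = 25942375420484531490/207045137152121149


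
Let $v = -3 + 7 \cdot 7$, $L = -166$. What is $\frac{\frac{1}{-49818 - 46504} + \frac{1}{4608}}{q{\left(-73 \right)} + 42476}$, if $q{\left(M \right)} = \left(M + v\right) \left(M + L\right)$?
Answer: $\frac{45857}{10858611773952} \approx 4.2231 \cdot 10^{-9}$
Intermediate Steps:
$v = 46$ ($v = -3 + 49 = 46$)
$q{\left(M \right)} = \left(-166 + M\right) \left(46 + M\right)$ ($q{\left(M \right)} = \left(M + 46\right) \left(M - 166\right) = \left(46 + M\right) \left(-166 + M\right) = \left(-166 + M\right) \left(46 + M\right)$)
$\frac{\frac{1}{-49818 - 46504} + \frac{1}{4608}}{q{\left(-73 \right)} + 42476} = \frac{\frac{1}{-49818 - 46504} + \frac{1}{4608}}{\left(-7636 + \left(-73\right)^{2} - -8760\right) + 42476} = \frac{\frac{1}{-96322} + \frac{1}{4608}}{\left(-7636 + 5329 + 8760\right) + 42476} = \frac{- \frac{1}{96322} + \frac{1}{4608}}{6453 + 42476} = \frac{45857}{221925888 \cdot 48929} = \frac{45857}{221925888} \cdot \frac{1}{48929} = \frac{45857}{10858611773952}$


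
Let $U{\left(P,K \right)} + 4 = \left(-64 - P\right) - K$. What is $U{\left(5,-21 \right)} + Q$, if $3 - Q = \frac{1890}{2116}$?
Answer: $- \frac{52787}{1058} \approx -49.893$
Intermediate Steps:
$U{\left(P,K \right)} = -68 - K - P$ ($U{\left(P,K \right)} = -4 - \left(64 + K + P\right) = -68 - K - P$)
$Q = \frac{2229}{1058}$ ($Q = 3 - \frac{1890}{2116} = 3 - 1890 \cdot \frac{1}{2116} = 3 - \frac{945}{1058} = \frac{2229}{1058} \approx 2.1068$)
$U{\left(5,-21 \right)} + Q = \left(-68 - -21 - 5\right) + \frac{2229}{1058} = \left(-68 + 21 - 5\right) + \frac{2229}{1058} = -52 + \frac{2229}{1058} = - \frac{52787}{1058}$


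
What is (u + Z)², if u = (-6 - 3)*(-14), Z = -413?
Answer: 82369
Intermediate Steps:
u = 126 (u = -9*(-14) = 126)
(u + Z)² = (126 - 413)² = (-287)² = 82369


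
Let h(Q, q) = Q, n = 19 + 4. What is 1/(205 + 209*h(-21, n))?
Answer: -1/4184 ≈ -0.00023901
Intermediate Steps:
n = 23
1/(205 + 209*h(-21, n)) = 1/(205 + 209*(-21)) = 1/(205 - 4389) = 1/(-4184) = -1/4184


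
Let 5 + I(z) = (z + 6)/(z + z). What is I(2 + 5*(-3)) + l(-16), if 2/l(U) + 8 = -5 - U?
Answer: -317/78 ≈ -4.0641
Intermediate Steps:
l(U) = 2/(-13 - U) (l(U) = 2/(-8 + (-5 - U)) = 2/(-13 - U))
I(z) = -5 + (6 + z)/(2*z) (I(z) = -5 + (z + 6)/(z + z) = -5 + (6 + z)/((2*z)) = -5 + (6 + z)*(1/(2*z)) = -5 + (6 + z)/(2*z))
I(2 + 5*(-3)) + l(-16) = (-9/2 + 3/(2 + 5*(-3))) - 2/(13 - 16) = (-9/2 + 3/(2 - 15)) - 2/(-3) = (-9/2 + 3/(-13)) - 2*(-1/3) = (-9/2 + 3*(-1/13)) + 2/3 = (-9/2 - 3/13) + 2/3 = -123/26 + 2/3 = -317/78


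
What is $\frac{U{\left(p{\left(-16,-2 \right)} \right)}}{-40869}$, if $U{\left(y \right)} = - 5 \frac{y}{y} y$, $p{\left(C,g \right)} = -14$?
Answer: $- \frac{70}{40869} \approx -0.0017128$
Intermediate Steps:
$U{\left(y \right)} = - 5 y$ ($U{\left(y \right)} = \left(-5\right) 1 y = - 5 y$)
$\frac{U{\left(p{\left(-16,-2 \right)} \right)}}{-40869} = \frac{\left(-5\right) \left(-14\right)}{-40869} = 70 \left(- \frac{1}{40869}\right) = - \frac{70}{40869}$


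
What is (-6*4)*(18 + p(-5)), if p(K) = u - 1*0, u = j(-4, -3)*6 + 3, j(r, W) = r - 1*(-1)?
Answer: -72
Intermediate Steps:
j(r, W) = 1 + r (j(r, W) = r + 1 = 1 + r)
u = -15 (u = (1 - 4)*6 + 3 = -3*6 + 3 = -18 + 3 = -15)
p(K) = -15 (p(K) = -15 - 1*0 = -15 + 0 = -15)
(-6*4)*(18 + p(-5)) = (-6*4)*(18 - 15) = -24*3 = -72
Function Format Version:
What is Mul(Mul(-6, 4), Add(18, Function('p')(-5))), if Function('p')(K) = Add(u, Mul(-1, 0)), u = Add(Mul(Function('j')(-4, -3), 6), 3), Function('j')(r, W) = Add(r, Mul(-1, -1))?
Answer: -72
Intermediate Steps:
Function('j')(r, W) = Add(1, r) (Function('j')(r, W) = Add(r, 1) = Add(1, r))
u = -15 (u = Add(Mul(Add(1, -4), 6), 3) = Add(Mul(-3, 6), 3) = Add(-18, 3) = -15)
Function('p')(K) = -15 (Function('p')(K) = Add(-15, Mul(-1, 0)) = Add(-15, 0) = -15)
Mul(Mul(-6, 4), Add(18, Function('p')(-5))) = Mul(Mul(-6, 4), Add(18, -15)) = Mul(-24, 3) = -72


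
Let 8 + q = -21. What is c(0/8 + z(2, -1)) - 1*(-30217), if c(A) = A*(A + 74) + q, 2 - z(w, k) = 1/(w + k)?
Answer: 30263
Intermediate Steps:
q = -29 (q = -8 - 21 = -29)
z(w, k) = 2 - 1/(k + w) (z(w, k) = 2 - 1/(w + k) = 2 - 1/(k + w))
c(A) = -29 + A*(74 + A) (c(A) = A*(A + 74) - 29 = A*(74 + A) - 29 = -29 + A*(74 + A))
c(0/8 + z(2, -1)) - 1*(-30217) = (-29 + (0/8 + (-1 + 2*(-1) + 2*2)/(-1 + 2))² + 74*(0/8 + (-1 + 2*(-1) + 2*2)/(-1 + 2))) - 1*(-30217) = (-29 + ((⅛)*0 + (-1 - 2 + 4)/1)² + 74*((⅛)*0 + (-1 - 2 + 4)/1)) + 30217 = (-29 + (0 + 1*1)² + 74*(0 + 1*1)) + 30217 = (-29 + (0 + 1)² + 74*(0 + 1)) + 30217 = (-29 + 1² + 74*1) + 30217 = (-29 + 1 + 74) + 30217 = 46 + 30217 = 30263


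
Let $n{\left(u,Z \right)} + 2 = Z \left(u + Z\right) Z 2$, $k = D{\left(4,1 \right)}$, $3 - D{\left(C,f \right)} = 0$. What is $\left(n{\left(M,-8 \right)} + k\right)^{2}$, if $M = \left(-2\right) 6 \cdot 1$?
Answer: $6548481$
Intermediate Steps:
$D{\left(C,f \right)} = 3$ ($D{\left(C,f \right)} = 3 - 0 = 3 + 0 = 3$)
$k = 3$
$M = -12$ ($M = \left(-12\right) 1 = -12$)
$n{\left(u,Z \right)} = -2 + 2 Z^{2} \left(Z + u\right)$ ($n{\left(u,Z \right)} = -2 + Z \left(u + Z\right) Z 2 = -2 + Z \left(Z + u\right) Z 2 = -2 + Z^{2} \left(Z + u\right) 2 = -2 + 2 Z^{2} \left(Z + u\right)$)
$\left(n{\left(M,-8 \right)} + k\right)^{2} = \left(\left(-2 + 2 \left(-8\right)^{3} + 2 \left(-12\right) \left(-8\right)^{2}\right) + 3\right)^{2} = \left(\left(-2 + 2 \left(-512\right) + 2 \left(-12\right) 64\right) + 3\right)^{2} = \left(\left(-2 - 1024 - 1536\right) + 3\right)^{2} = \left(-2562 + 3\right)^{2} = \left(-2559\right)^{2} = 6548481$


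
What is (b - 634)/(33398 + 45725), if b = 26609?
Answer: 25975/79123 ≈ 0.32829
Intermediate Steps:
(b - 634)/(33398 + 45725) = (26609 - 634)/(33398 + 45725) = 25975/79123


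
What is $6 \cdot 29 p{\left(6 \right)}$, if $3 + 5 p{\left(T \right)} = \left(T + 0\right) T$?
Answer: $\frac{5742}{5} \approx 1148.4$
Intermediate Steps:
$p{\left(T \right)} = - \frac{3}{5} + \frac{T^{2}}{5}$ ($p{\left(T \right)} = - \frac{3}{5} + \frac{\left(T + 0\right) T}{5} = - \frac{3}{5} + \frac{T T}{5} = - \frac{3}{5} + \frac{T^{2}}{5}$)
$6 \cdot 29 p{\left(6 \right)} = 6 \cdot 29 \left(- \frac{3}{5} + \frac{6^{2}}{5}\right) = 174 \left(- \frac{3}{5} + \frac{1}{5} \cdot 36\right) = 174 \left(- \frac{3}{5} + \frac{36}{5}\right) = 174 \cdot \frac{33}{5} = \frac{5742}{5}$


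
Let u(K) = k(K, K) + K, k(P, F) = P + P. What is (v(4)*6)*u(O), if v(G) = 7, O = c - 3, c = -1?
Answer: -504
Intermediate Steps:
O = -4 (O = -1 - 3 = -4)
k(P, F) = 2*P
u(K) = 3*K (u(K) = 2*K + K = 3*K)
(v(4)*6)*u(O) = (7*6)*(3*(-4)) = 42*(-12) = -504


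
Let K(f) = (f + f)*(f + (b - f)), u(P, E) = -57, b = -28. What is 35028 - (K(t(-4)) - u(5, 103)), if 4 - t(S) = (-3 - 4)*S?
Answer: 33627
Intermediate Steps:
t(S) = 4 + 7*S (t(S) = 4 - (-3 - 4)*S = 4 - (-7)*S = 4 + 7*S)
K(f) = -56*f (K(f) = (f + f)*(f + (-28 - f)) = (2*f)*(-28) = -56*f)
35028 - (K(t(-4)) - u(5, 103)) = 35028 - (-56*(4 + 7*(-4)) - 1*(-57)) = 35028 - (-56*(4 - 28) + 57) = 35028 - (-56*(-24) + 57) = 35028 - (1344 + 57) = 35028 - 1*1401 = 35028 - 1401 = 33627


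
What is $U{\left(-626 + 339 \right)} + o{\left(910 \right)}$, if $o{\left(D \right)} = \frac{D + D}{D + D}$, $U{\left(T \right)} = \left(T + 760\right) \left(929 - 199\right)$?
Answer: $345291$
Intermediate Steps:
$U{\left(T \right)} = 554800 + 730 T$ ($U{\left(T \right)} = \left(760 + T\right) 730 = 554800 + 730 T$)
$o{\left(D \right)} = 1$ ($o{\left(D \right)} = \frac{2 D}{2 D} = 2 D \frac{1}{2 D} = 1$)
$U{\left(-626 + 339 \right)} + o{\left(910 \right)} = \left(554800 + 730 \left(-626 + 339\right)\right) + 1 = \left(554800 + 730 \left(-287\right)\right) + 1 = \left(554800 - 209510\right) + 1 = 345290 + 1 = 345291$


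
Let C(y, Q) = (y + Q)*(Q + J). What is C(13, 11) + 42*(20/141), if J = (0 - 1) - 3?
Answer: 8176/47 ≈ 173.96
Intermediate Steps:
J = -4 (J = -1 - 3 = -4)
C(y, Q) = (-4 + Q)*(Q + y) (C(y, Q) = (y + Q)*(Q - 4) = (Q + y)*(-4 + Q) = (-4 + Q)*(Q + y))
C(13, 11) + 42*(20/141) = (11² - 4*11 - 4*13 + 11*13) + 42*(20/141) = (121 - 44 - 52 + 143) + 42*(20*(1/141)) = 168 + 42*(20/141) = 168 + 280/47 = 8176/47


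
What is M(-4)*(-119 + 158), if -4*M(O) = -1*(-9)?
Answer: -351/4 ≈ -87.750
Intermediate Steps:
M(O) = -9/4 (M(O) = -(-1)*(-9)/4 = -1/4*9 = -9/4)
M(-4)*(-119 + 158) = -9*(-119 + 158)/4 = -9/4*39 = -351/4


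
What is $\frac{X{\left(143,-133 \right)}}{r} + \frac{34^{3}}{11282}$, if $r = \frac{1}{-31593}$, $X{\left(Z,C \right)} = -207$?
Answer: $\frac{36890755043}{5641} \approx 6.5398 \cdot 10^{6}$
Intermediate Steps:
$r = - \frac{1}{31593} \approx -3.1653 \cdot 10^{-5}$
$\frac{X{\left(143,-133 \right)}}{r} + \frac{34^{3}}{11282} = - \frac{207}{- \frac{1}{31593}} + \frac{34^{3}}{11282} = \left(-207\right) \left(-31593\right) + 39304 \cdot \frac{1}{11282} = 6539751 + \frac{19652}{5641} = \frac{36890755043}{5641}$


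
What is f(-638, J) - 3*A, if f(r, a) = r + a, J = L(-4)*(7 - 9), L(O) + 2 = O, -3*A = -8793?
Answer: -9419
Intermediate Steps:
A = 2931 (A = -⅓*(-8793) = 2931)
L(O) = -2 + O
J = 12 (J = (-2 - 4)*(7 - 9) = -6*(-2) = 12)
f(r, a) = a + r
f(-638, J) - 3*A = (12 - 638) - 3*2931 = -626 - 8793 = -9419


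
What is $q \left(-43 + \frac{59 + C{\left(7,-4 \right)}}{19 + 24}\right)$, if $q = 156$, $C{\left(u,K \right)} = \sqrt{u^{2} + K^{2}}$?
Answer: $- \frac{279240}{43} + \frac{156 \sqrt{65}}{43} \approx -6464.7$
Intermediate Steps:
$C{\left(u,K \right)} = \sqrt{K^{2} + u^{2}}$
$q \left(-43 + \frac{59 + C{\left(7,-4 \right)}}{19 + 24}\right) = 156 \left(-43 + \frac{59 + \sqrt{\left(-4\right)^{2} + 7^{2}}}{19 + 24}\right) = 156 \left(-43 + \frac{59 + \sqrt{16 + 49}}{43}\right) = 156 \left(-43 + \left(59 + \sqrt{65}\right) \frac{1}{43}\right) = 156 \left(-43 + \left(\frac{59}{43} + \frac{\sqrt{65}}{43}\right)\right) = 156 \left(- \frac{1790}{43} + \frac{\sqrt{65}}{43}\right) = - \frac{279240}{43} + \frac{156 \sqrt{65}}{43}$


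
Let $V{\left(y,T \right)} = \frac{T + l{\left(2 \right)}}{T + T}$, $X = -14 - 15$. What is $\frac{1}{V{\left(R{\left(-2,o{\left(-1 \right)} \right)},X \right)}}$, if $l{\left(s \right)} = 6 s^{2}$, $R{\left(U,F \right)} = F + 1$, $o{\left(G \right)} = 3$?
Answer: $\frac{58}{5} \approx 11.6$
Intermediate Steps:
$R{\left(U,F \right)} = 1 + F$
$X = -29$
$V{\left(y,T \right)} = \frac{24 + T}{2 T}$ ($V{\left(y,T \right)} = \frac{T + 6 \cdot 2^{2}}{T + T} = \frac{T + 6 \cdot 4}{2 T} = \left(T + 24\right) \frac{1}{2 T} = \left(24 + T\right) \frac{1}{2 T} = \frac{24 + T}{2 T}$)
$\frac{1}{V{\left(R{\left(-2,o{\left(-1 \right)} \right)},X \right)}} = \frac{1}{\frac{1}{2} \frac{1}{-29} \left(24 - 29\right)} = \frac{1}{\frac{1}{2} \left(- \frac{1}{29}\right) \left(-5\right)} = \frac{1}{\frac{5}{58}} = \frac{58}{5}$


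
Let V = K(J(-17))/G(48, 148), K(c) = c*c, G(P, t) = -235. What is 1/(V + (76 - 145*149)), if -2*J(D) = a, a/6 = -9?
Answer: -235/5060044 ≈ -4.6442e-5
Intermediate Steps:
a = -54 (a = 6*(-9) = -54)
J(D) = 27 (J(D) = -1/2*(-54) = 27)
K(c) = c**2
V = -729/235 (V = 27**2/(-235) = 729*(-1/235) = -729/235 ≈ -3.1021)
1/(V + (76 - 145*149)) = 1/(-729/235 + (76 - 145*149)) = 1/(-729/235 + (76 - 21605)) = 1/(-729/235 - 21529) = 1/(-5060044/235) = -235/5060044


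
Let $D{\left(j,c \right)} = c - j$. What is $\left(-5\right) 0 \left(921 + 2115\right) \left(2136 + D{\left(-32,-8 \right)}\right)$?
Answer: $0$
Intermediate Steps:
$\left(-5\right) 0 \left(921 + 2115\right) \left(2136 + D{\left(-32,-8 \right)}\right) = \left(-5\right) 0 \left(921 + 2115\right) \left(2136 - -24\right) = 0 \cdot 3036 \left(2136 + \left(-8 + 32\right)\right) = 0 \cdot 3036 \left(2136 + 24\right) = 0 \cdot 3036 \cdot 2160 = 0 \cdot 6557760 = 0$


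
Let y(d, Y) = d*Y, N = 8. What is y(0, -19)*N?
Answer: 0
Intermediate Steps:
y(d, Y) = Y*d
y(0, -19)*N = -19*0*8 = 0*8 = 0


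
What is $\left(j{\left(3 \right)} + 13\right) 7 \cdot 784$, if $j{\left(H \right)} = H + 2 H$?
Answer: $120736$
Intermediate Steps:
$j{\left(H \right)} = 3 H$
$\left(j{\left(3 \right)} + 13\right) 7 \cdot 784 = \left(3 \cdot 3 + 13\right) 7 \cdot 784 = \left(9 + 13\right) 7 \cdot 784 = 22 \cdot 7 \cdot 784 = 154 \cdot 784 = 120736$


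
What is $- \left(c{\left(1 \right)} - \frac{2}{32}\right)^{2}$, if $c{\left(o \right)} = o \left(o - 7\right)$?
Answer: $- \frac{9409}{256} \approx -36.754$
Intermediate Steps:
$c{\left(o \right)} = o \left(-7 + o\right)$
$- \left(c{\left(1 \right)} - \frac{2}{32}\right)^{2} = - \left(1 \left(-7 + 1\right) - \frac{2}{32}\right)^{2} = - \left(1 \left(-6\right) - \frac{1}{16}\right)^{2} = - \left(-6 - \frac{1}{16}\right)^{2} = - \left(- \frac{97}{16}\right)^{2} = \left(-1\right) \frac{9409}{256} = - \frac{9409}{256}$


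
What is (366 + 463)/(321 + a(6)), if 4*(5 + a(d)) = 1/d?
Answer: 19896/7585 ≈ 2.6231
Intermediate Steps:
a(d) = -5 + 1/(4*d)
(366 + 463)/(321 + a(6)) = (366 + 463)/(321 + (-5 + (¼)/6)) = 829/(321 + (-5 + (¼)*(⅙))) = 829/(321 + (-5 + 1/24)) = 829/(321 - 119/24) = 829/(7585/24) = 829*(24/7585) = 19896/7585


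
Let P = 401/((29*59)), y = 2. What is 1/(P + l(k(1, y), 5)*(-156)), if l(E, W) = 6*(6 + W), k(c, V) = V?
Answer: -1711/17616055 ≈ -9.7127e-5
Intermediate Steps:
l(E, W) = 36 + 6*W
P = 401/1711 ≈ 0.23437
1/(P + l(k(1, y), 5)*(-156)) = 1/(401/1711 + (36 + 6*5)*(-156)) = 1/(401/1711 + (36 + 30)*(-156)) = 1/(401/1711 + 66*(-156)) = 1/(401/1711 - 10296) = 1/(-17616055/1711) = -1711/17616055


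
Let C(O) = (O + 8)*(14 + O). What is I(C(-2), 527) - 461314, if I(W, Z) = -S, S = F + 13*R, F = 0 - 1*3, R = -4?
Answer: -461259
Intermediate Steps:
F = -3 (F = 0 - 3 = -3)
C(O) = (8 + O)*(14 + O)
S = -55 (S = -3 + 13*(-4) = -3 - 52 = -55)
I(W, Z) = 55 (I(W, Z) = -1*(-55) = 55)
I(C(-2), 527) - 461314 = 55 - 461314 = -461259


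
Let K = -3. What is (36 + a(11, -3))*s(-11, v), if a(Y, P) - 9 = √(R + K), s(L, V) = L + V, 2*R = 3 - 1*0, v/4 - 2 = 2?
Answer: 225 + 5*I*√6/2 ≈ 225.0 + 6.1237*I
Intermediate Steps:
v = 16 (v = 8 + 4*2 = 8 + 8 = 16)
R = 3/2 (R = (3 - 1*0)/2 = (3 + 0)/2 = (½)*3 = 3/2 ≈ 1.5000)
a(Y, P) = 9 + I*√6/2 (a(Y, P) = 9 + √(3/2 - 3) = 9 + √(-3/2) = 9 + I*√6/2)
(36 + a(11, -3))*s(-11, v) = (36 + (9 + I*√6/2))*(-11 + 16) = (45 + I*√6/2)*5 = 225 + 5*I*√6/2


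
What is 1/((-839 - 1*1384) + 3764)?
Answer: 1/1541 ≈ 0.00064893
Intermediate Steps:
1/((-839 - 1*1384) + 3764) = 1/((-839 - 1384) + 3764) = 1/(-2223 + 3764) = 1/1541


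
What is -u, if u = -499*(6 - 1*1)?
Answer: 2495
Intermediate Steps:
u = -2495 (u = -499*(6 - 1) = -499*5 = -2495)
-u = -1*(-2495) = 2495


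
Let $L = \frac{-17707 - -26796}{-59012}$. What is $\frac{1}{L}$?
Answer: $- \frac{59012}{9089} \approx -6.4927$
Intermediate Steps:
$L = - \frac{9089}{59012}$ ($L = \left(-17707 + 26796\right) \left(- \frac{1}{59012}\right) = 9089 \left(- \frac{1}{59012}\right) = - \frac{9089}{59012} \approx -0.15402$)
$\frac{1}{L} = \frac{1}{- \frac{9089}{59012}} = - \frac{59012}{9089}$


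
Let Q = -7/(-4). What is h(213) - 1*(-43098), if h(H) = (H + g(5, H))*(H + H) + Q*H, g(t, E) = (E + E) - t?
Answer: 1254219/4 ≈ 3.1356e+5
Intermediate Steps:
Q = 7/4 (Q = -7*(-1/4) = 7/4 ≈ 1.7500)
g(t, E) = -t + 2*E (g(t, E) = 2*E - t = -t + 2*E)
h(H) = 7*H/4 + 2*H*(-5 + 3*H) (h(H) = (H + (-1*5 + 2*H))*(H + H) + 7*H/4 = (H + (-5 + 2*H))*(2*H) + 7*H/4 = (-5 + 3*H)*(2*H) + 7*H/4 = 2*H*(-5 + 3*H) + 7*H/4 = 7*H/4 + 2*H*(-5 + 3*H))
h(213) - 1*(-43098) = (3/4)*213*(-11 + 8*213) - 1*(-43098) = (3/4)*213*(-11 + 1704) + 43098 = (3/4)*213*1693 + 43098 = 1081827/4 + 43098 = 1254219/4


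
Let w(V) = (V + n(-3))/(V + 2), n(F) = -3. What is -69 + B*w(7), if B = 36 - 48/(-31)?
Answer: -4865/93 ≈ -52.312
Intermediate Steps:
w(V) = (-3 + V)/(2 + V) (w(V) = (V - 3)/(V + 2) = (-3 + V)/(2 + V))
B = 1164/31 (B = 36 - 48*(-1/31) = 36 + 48/31 = 1164/31 ≈ 37.548)
-69 + B*w(7) = -69 + 1164*((-3 + 7)/(2 + 7))/31 = -69 + 1164*(4/9)/31 = -69 + 1164*((⅑)*4)/31 = -69 + (1164/31)*(4/9) = -69 + 1552/93 = -4865/93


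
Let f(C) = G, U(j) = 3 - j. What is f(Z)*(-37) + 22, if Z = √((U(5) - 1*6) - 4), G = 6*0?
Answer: 22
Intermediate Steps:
G = 0
Z = 2*I*√3 (Z = √(((3 - 1*5) - 1*6) - 4) = √(((3 - 5) - 6) - 4) = √((-2 - 6) - 4) = √(-8 - 4) = √(-12) = 2*I*√3 ≈ 3.4641*I)
f(C) = 0
f(Z)*(-37) + 22 = 0*(-37) + 22 = 0 + 22 = 22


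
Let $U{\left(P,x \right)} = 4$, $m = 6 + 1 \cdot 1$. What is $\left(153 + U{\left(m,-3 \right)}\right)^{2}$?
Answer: $24649$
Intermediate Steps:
$m = 7$ ($m = 6 + 1 = 7$)
$\left(153 + U{\left(m,-3 \right)}\right)^{2} = \left(153 + 4\right)^{2} = 157^{2} = 24649$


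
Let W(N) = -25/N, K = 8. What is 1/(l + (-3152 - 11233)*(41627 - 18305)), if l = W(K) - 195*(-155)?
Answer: -8/2683653985 ≈ -2.9810e-9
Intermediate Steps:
l = 241775/8 (l = -25/8 - 195*(-155) = -25*⅛ - 1*(-30225) = -25/8 + 30225 = 241775/8 ≈ 30222.)
1/(l + (-3152 - 11233)*(41627 - 18305)) = 1/(241775/8 + (-3152 - 11233)*(41627 - 18305)) = 1/(241775/8 - 14385*23322) = 1/(241775/8 - 335486970) = 1/(-2683653985/8) = -8/2683653985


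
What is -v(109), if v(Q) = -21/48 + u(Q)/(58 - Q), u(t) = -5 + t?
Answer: 2021/816 ≈ 2.4767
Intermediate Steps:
v(Q) = -7/16 + (-5 + Q)/(58 - Q) (v(Q) = -21/48 + (-5 + Q)/(58 - Q) = -21*1/48 + (-5 + Q)/(58 - Q) = -7/16 + (-5 + Q)/(58 - Q))
-v(109) = -(486 - 23*109)/(16*(-58 + 109)) = -(486 - 2507)/(16*51) = -(-2021)/(16*51) = -1*(-2021/816) = 2021/816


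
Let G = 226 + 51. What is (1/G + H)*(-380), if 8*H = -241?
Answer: 6341155/554 ≈ 11446.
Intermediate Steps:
H = -241/8 (H = (⅛)*(-241) = -241/8 ≈ -30.125)
G = 277
(1/G + H)*(-380) = (1/277 - 241/8)*(-380) = -66749/2216*(-380) = 6341155/554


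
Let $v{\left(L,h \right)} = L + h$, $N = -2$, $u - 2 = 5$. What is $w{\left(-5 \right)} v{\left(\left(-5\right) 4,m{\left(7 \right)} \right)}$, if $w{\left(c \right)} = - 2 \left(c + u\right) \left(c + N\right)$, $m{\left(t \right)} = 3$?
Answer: $-476$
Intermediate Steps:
$u = 7$ ($u = 2 + 5 = 7$)
$w{\left(c \right)} = - 2 \left(-2 + c\right) \left(7 + c\right)$ ($w{\left(c \right)} = - 2 \left(c + 7\right) \left(c - 2\right) = - 2 \left(7 + c\right) \left(-2 + c\right) = - 2 \left(-2 + c\right) \left(7 + c\right)$)
$w{\left(-5 \right)} v{\left(\left(-5\right) 4,m{\left(7 \right)} \right)} = \left(28 - -50 - 2 \left(-5\right)^{2}\right) \left(\left(-5\right) 4 + 3\right) = \left(28 + 50 - 50\right) \left(-20 + 3\right) = \left(28 + 50 - 50\right) \left(-17\right) = 28 \left(-17\right) = -476$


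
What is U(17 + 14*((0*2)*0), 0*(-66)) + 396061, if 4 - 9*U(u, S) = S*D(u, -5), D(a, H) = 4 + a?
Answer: 3564553/9 ≈ 3.9606e+5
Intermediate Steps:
U(u, S) = 4/9 - S*(4 + u)/9
U(17 + 14*((0*2)*0), 0*(-66)) + 396061 = (4/9 - 0*(-66)*(4 + (17 + 14*((0*2)*0)))/9) + 396061 = (4/9 - 1/9*0*(4 + (17 + 14*(0*0)))) + 396061 = (4/9 - 1/9*0*(4 + (17 + 14*0))) + 396061 = (4/9 - 1/9*0*(4 + (17 + 0))) + 396061 = (4/9 - 1/9*0*(4 + 17)) + 396061 = (4/9 - 1/9*0*21) + 396061 = (4/9 + 0) + 396061 = 4/9 + 396061 = 3564553/9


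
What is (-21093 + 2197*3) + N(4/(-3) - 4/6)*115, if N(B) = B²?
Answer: -14042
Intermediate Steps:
(-21093 + 2197*3) + N(4/(-3) - 4/6)*115 = (-21093 + 2197*3) + (4/(-3) - 4/6)²*115 = (-21093 + 6591) + (4*(-⅓) - 4*⅙)²*115 = -14502 + (-4/3 - ⅔)²*115 = -14502 + (-2)²*115 = -14502 + 4*115 = -14502 + 460 = -14042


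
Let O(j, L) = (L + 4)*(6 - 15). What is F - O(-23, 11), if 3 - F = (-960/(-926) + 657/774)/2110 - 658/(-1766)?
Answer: 10209975674743/74186110340 ≈ 137.63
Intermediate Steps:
O(j, L) = -36 - 9*L (O(j, L) = (4 + L)*(-9) = -36 - 9*L)
F = 194850778843/74186110340 (F = 3 - ((-960/(-926) + 657/774)/2110 - 658/(-1766)) = 3 - ((-960*(-1/926) + 657*(1/774))*(1/2110) - 658*(-1/1766)) = 3 - ((480/463 + 73/86)*(1/2110) + 329/883) = 3 - ((75079/39818)*(1/2110) + 329/883) = 3 - (75079/84015980 + 329/883) = 3 - 1*27707552177/74186110340 = 3 - 27707552177/74186110340 = 194850778843/74186110340 ≈ 2.6265)
F - O(-23, 11) = 194850778843/74186110340 - (-36 - 9*11) = 194850778843/74186110340 - (-36 - 99) = 194850778843/74186110340 - 1*(-135) = 194850778843/74186110340 + 135 = 10209975674743/74186110340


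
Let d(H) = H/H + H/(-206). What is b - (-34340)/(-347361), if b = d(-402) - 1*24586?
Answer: -51737667442/2104599 ≈ -24583.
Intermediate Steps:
d(H) = 1 - H/206 (d(H) = 1 + H*(-1/206) = 1 - H/206)
b = -2532054/103 (b = (1 - 1/206*(-402)) - 1*24586 = (1 + 201/103) - 24586 = 304/103 - 24586 = -2532054/103 ≈ -24583.)
b - (-34340)/(-347361) = -2532054/103 - (-34340)/(-347361) = -2532054/103 - (-34340)*(-1)/347361 = -2532054/103 - 1*2020/20433 = -2532054/103 - 2020/20433 = -51737667442/2104599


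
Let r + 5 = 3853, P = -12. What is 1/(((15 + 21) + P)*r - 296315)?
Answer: -1/203963 ≈ -4.9029e-6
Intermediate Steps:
r = 3848 (r = -5 + 3853 = 3848)
1/(((15 + 21) + P)*r - 296315) = 1/(((15 + 21) - 12)*3848 - 296315) = 1/((36 - 12)*3848 - 296315) = 1/(24*3848 - 296315) = 1/(92352 - 296315) = 1/(-203963) = -1/203963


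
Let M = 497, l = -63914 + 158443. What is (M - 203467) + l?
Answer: -108441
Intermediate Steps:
l = 94529
(M - 203467) + l = (497 - 203467) + 94529 = -202970 + 94529 = -108441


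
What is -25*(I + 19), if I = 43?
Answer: -1550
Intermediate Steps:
-25*(I + 19) = -25*(43 + 19) = -25*62 = -1550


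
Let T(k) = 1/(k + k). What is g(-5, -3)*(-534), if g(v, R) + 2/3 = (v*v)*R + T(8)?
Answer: 322981/8 ≈ 40373.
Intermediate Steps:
T(k) = 1/(2*k)
g(v, R) = -29/48 + R*v² (g(v, R) = -⅔ + ((v*v)*R + (½)/8) = -⅔ + (v²*R + (½)*(⅛)) = -⅔ + (R*v² + 1/16) = -⅔ + (1/16 + R*v²) = -29/48 + R*v²)
g(-5, -3)*(-534) = (-29/48 - 3*(-5)²)*(-534) = (-29/48 - 3*25)*(-534) = (-29/48 - 75)*(-534) = -3629/48*(-534) = 322981/8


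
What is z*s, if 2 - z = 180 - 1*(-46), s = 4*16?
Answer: -14336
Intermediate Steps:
s = 64
z = -224 (z = 2 - (180 - 1*(-46)) = 2 - (180 + 46) = 2 - 1*226 = 2 - 226 = -224)
z*s = -224*64 = -14336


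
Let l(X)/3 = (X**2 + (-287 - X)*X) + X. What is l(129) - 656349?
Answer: -767031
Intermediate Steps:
l(X) = 3*X + 3*X**2 + 3*X*(-287 - X) (l(X) = 3*((X**2 + (-287 - X)*X) + X) = 3*((X**2 + X*(-287 - X)) + X) = 3*(X + X**2 + X*(-287 - X)) = 3*X + 3*X**2 + 3*X*(-287 - X))
l(129) - 656349 = -858*129 - 656349 = -110682 - 656349 = -767031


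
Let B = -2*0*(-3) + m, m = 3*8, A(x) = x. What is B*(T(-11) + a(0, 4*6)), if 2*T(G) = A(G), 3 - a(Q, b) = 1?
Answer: -84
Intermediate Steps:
a(Q, b) = 2 (a(Q, b) = 3 - 1*1 = 3 - 1 = 2)
m = 24
B = 24 (B = -2*0*(-3) + 24 = 0*(-3) + 24 = 0 + 24 = 24)
T(G) = G/2
B*(T(-11) + a(0, 4*6)) = 24*((½)*(-11) + 2) = 24*(-11/2 + 2) = 24*(-7/2) = -84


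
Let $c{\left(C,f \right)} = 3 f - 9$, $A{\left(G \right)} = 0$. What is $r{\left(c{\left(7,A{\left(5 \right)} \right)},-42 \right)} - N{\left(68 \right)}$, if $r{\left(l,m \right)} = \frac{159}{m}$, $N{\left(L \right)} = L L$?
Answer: $- \frac{64789}{14} \approx -4627.8$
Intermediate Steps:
$N{\left(L \right)} = L^{2}$
$c{\left(C,f \right)} = -9 + 3 f$
$r{\left(c{\left(7,A{\left(5 \right)} \right)},-42 \right)} - N{\left(68 \right)} = \frac{159}{-42} - 68^{2} = 159 \left(- \frac{1}{42}\right) - 4624 = - \frac{53}{14} - 4624 = - \frac{64789}{14}$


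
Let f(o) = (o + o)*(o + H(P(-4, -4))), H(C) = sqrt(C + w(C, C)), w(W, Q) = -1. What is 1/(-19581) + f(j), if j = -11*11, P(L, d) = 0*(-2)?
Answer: 573370841/19581 - 242*I ≈ 29282.0 - 242.0*I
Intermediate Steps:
P(L, d) = 0
H(C) = sqrt(-1 + C) (H(C) = sqrt(C - 1) = sqrt(-1 + C))
j = -121
f(o) = 2*o*(I + o) (f(o) = (o + o)*(o + sqrt(-1 + 0)) = (2*o)*(o + sqrt(-1)) = (2*o)*(o + I) = (2*o)*(I + o) = 2*o*(I + o))
1/(-19581) + f(j) = 1/(-19581) + 2*(-121)*(I - 121) = -1/19581 + 2*(-121)*(-121 + I) = -1/19581 + (29282 - 242*I) = 573370841/19581 - 242*I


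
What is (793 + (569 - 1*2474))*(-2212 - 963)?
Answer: 3530600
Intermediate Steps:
(793 + (569 - 1*2474))*(-2212 - 963) = (793 + (569 - 2474))*(-3175) = (793 - 1905)*(-3175) = -1112*(-3175) = 3530600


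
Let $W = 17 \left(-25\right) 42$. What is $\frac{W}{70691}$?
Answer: $- \frac{17850}{70691} \approx -0.25251$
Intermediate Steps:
$W = -17850$ ($W = \left(-425\right) 42 = -17850$)
$\frac{W}{70691} = - \frac{17850}{70691}$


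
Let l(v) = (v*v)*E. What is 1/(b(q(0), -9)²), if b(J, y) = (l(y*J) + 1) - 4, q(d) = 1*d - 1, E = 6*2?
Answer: 1/938961 ≈ 1.0650e-6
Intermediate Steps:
E = 12
q(d) = -1 + d (q(d) = d - 1 = -1 + d)
l(v) = 12*v² (l(v) = (v*v)*12 = v²*12 = 12*v²)
b(J, y) = -3 + 12*J²*y² (b(J, y) = (12*(y*J)² + 1) - 4 = (12*(J*y)² + 1) - 4 = (12*(J²*y²) + 1) - 4 = (12*J²*y² + 1) - 4 = (1 + 12*J²*y²) - 4 = -3 + 12*J²*y²)
1/(b(q(0), -9)²) = 1/((-3 + 12*(-1 + 0)²*(-9)²)²) = 1/((-3 + 12*(-1)²*81)²) = 1/((-3 + 12*1*81)²) = 1/((-3 + 972)²) = 1/(969²) = 1/938961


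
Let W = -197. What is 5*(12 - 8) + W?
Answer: -177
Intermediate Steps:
5*(12 - 8) + W = 5*(12 - 8) - 197 = 5*4 - 197 = 20 - 197 = -177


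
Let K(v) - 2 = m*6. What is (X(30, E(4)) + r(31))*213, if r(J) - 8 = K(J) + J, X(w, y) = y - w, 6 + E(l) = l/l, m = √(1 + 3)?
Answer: 3834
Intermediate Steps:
m = 2 (m = √4 = 2)
E(l) = -5 (E(l) = -6 + l/l = -6 + 1 = -5)
K(v) = 14 (K(v) = 2 + 2*6 = 2 + 12 = 14)
r(J) = 22 + J (r(J) = 8 + (14 + J) = 22 + J)
(X(30, E(4)) + r(31))*213 = ((-5 - 1*30) + (22 + 31))*213 = ((-5 - 30) + 53)*213 = (-35 + 53)*213 = 18*213 = 3834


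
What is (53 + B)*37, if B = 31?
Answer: 3108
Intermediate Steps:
(53 + B)*37 = (53 + 31)*37 = 84*37 = 3108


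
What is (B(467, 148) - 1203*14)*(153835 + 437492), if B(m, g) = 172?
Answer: -9857421090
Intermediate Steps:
(B(467, 148) - 1203*14)*(153835 + 437492) = (172 - 1203*14)*(153835 + 437492) = (172 - 16842)*591327 = -16670*591327 = -9857421090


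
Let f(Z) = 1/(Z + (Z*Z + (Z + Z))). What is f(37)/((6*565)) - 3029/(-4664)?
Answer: 1899637933/2925027600 ≈ 0.64944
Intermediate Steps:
f(Z) = 1/(Z**2 + 3*Z) (f(Z) = 1/(Z + (Z**2 + 2*Z)) = 1/(Z**2 + 3*Z))
f(37)/((6*565)) - 3029/(-4664) = (1/(37*(3 + 37)))/((6*565)) - 3029/(-4664) = ((1/37)/40)/3390 - 3029*(-1/4664) = ((1/37)*(1/40))*(1/3390) + 3029/4664 = (1/1480)*(1/3390) + 3029/4664 = 1/5017200 + 3029/4664 = 1899637933/2925027600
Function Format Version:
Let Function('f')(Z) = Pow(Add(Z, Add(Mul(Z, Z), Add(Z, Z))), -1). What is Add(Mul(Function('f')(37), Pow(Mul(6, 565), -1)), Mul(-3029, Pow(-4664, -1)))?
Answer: Rational(1899637933, 2925027600) ≈ 0.64944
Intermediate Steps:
Function('f')(Z) = Pow(Add(Pow(Z, 2), Mul(3, Z)), -1) (Function('f')(Z) = Pow(Add(Z, Add(Pow(Z, 2), Mul(2, Z))), -1) = Pow(Add(Pow(Z, 2), Mul(3, Z)), -1))
Add(Mul(Function('f')(37), Pow(Mul(6, 565), -1)), Mul(-3029, Pow(-4664, -1))) = Add(Mul(Mul(Pow(37, -1), Pow(Add(3, 37), -1)), Pow(Mul(6, 565), -1)), Mul(-3029, Pow(-4664, -1))) = Add(Mul(Mul(Rational(1, 37), Pow(40, -1)), Pow(3390, -1)), Mul(-3029, Rational(-1, 4664))) = Add(Mul(Mul(Rational(1, 37), Rational(1, 40)), Rational(1, 3390)), Rational(3029, 4664)) = Add(Mul(Rational(1, 1480), Rational(1, 3390)), Rational(3029, 4664)) = Add(Rational(1, 5017200), Rational(3029, 4664)) = Rational(1899637933, 2925027600)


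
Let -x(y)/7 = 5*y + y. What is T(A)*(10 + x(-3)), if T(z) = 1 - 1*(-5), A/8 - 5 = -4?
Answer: 816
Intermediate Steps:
A = 8 (A = 40 + 8*(-4) = 40 - 32 = 8)
T(z) = 6 (T(z) = 1 + 5 = 6)
x(y) = -42*y (x(y) = -7*(5*y + y) = -42*y)
T(A)*(10 + x(-3)) = 6*(10 - 42*(-3)) = 6*(10 + 126) = 6*136 = 816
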